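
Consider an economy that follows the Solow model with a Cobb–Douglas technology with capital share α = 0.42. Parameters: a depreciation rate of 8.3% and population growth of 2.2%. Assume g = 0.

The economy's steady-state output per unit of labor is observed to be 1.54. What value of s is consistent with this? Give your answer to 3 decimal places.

At the steady state, Δk = 0, so s·k^α = (n + δ)·k.
Since y* = [s/(n + δ)]^(α/(1−α)), we have s/(n + δ) = (y*)^((1−α)/α) = 1.54^1.381 = 1.8154.
Therefore s = 1.8154 × (n + δ) = 1.8154 × 0.105 = 0.1906.

s ≈ 0.191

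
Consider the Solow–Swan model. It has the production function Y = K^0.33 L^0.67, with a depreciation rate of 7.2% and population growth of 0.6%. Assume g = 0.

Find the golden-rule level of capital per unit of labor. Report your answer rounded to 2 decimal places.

k_gold ≈ 8.61

The golden rule sets f'(k) = n + δ, i.e. α·k^(α−1) = n + δ.
So k^(1−α) = α / (n + δ) = 0.33 / 0.078 = 4.2308.
k_gold = 4.2308^(1/0.67) ≈ 8.6091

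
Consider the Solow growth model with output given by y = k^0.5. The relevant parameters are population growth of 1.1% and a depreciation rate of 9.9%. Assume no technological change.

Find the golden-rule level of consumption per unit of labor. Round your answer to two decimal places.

At the golden rule, f'(k) = n + δ, so α·k^(α−1) = n + δ and k_gold = (α/(n + δ))^(1/(1−α)).
k_gold = (0.5/0.110)^(1/0.5) = 4.5455^2 ≈ 20.6616
c_gold = f(k_gold) − (n + δ)·k_gold = 4.5455 − 0.110×20.6616 ≈ 2.2727

c_gold ≈ 2.27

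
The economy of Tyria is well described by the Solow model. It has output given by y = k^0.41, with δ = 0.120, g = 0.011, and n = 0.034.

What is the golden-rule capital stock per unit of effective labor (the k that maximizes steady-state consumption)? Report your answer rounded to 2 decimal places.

k_gold ≈ 4.68

The golden rule sets f'(k) = n + g + δ, i.e. α·k^(α−1) = n + g + δ.
So k^(1−α) = α / (n + g + δ) = 0.41 / 0.165 = 2.4848.
k_gold = 2.4848^(1/0.59) ≈ 4.6772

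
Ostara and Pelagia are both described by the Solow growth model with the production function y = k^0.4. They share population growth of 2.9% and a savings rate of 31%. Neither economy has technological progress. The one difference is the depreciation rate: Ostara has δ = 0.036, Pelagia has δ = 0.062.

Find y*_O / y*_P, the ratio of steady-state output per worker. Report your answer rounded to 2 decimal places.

Steady-state y* = [s/(n + δ)]^(α/(1−α)), so the ratio is [ (s_O/(n + δ)_O) / (s_P/(n + δ)_P) ]^0.6667.
s_O/(n + δ)_O = 0.31/0.065 = 4.7692; s_P/(n + δ)_P = 0.31/0.091 = 3.4066.
Ratio = (4.7692/3.4066)^0.6667 = 1.4000^0.6667 ≈ 1.2515

y*_O / y*_P ≈ 1.25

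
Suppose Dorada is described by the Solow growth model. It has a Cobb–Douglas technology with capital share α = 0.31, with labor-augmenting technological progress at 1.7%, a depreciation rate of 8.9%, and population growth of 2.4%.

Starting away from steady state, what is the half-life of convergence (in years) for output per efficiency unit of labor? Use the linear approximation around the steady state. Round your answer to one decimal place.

Near the steady state the convergence rate is λ = (1 − α)(n + g + δ).
λ = (1 − 0.31) × 0.130 = 0.69 × 0.130 = 0.0897
Half-life = ln 2 / λ = 0.6931 / 0.0897 ≈ 7.73 years

t_½ ≈ 7.7 years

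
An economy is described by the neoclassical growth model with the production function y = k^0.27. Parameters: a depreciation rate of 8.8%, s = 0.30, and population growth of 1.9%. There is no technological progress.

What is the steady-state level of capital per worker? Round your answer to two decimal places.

In steady state, investment equals break-even investment: s·k^α = (n + δ)·k.
Dividing both sides by k: k^(1−α) = s / (n + δ).
k^0.73 = 0.30 / (0.019 + 0.088) = 0.30 / 0.107 = 2.8037
k* = 2.8037^(1/0.73) ≈ 4.1052

k* = 4.11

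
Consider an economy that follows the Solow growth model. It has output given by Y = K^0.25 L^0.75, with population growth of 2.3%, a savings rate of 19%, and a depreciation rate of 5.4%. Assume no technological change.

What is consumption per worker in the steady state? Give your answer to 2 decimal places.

Steady state requires s·f(k) = (n + δ)·k, i.e. s·k^α = (n + δ)·k.
Rearranging, k^(1−α) = s / (n + δ).
k^0.75 = 0.19 / (0.023 + 0.054) = 0.19 / 0.077 = 2.4675
k* = 2.4675^(1/0.75) ≈ 3.3343
y* = (k*)^α = 3.3343^0.25 ≈ 1.3513
c* = (1 − s)·y* = (1 − 0.19) × 1.3513 ≈ 1.0946

c* ≈ 1.09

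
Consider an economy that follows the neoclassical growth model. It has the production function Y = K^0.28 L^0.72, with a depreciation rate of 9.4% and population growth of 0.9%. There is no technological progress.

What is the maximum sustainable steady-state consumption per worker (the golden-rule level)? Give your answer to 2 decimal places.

At the golden rule, f'(k) = n + δ, so α·k^(α−1) = n + δ and k_gold = (α/(n + δ))^(1/(1−α)).
k_gold = (0.28/0.103)^(1/0.72) = 2.7184^1.3889 ≈ 4.0107
c_gold = f(k_gold) − (n + δ)·k_gold = 1.4754 − 0.103×4.0107 ≈ 1.0623

c_gold ≈ 1.06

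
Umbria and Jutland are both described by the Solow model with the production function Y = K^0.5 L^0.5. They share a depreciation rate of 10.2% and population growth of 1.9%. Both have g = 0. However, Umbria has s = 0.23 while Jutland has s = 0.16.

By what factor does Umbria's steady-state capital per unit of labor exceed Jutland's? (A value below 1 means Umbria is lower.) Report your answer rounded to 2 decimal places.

k*_U / k*_J ≈ 2.07

Steady-state k* = [s/(n + δ)]^(1/(1−α)), so the ratio is [ (s_U/(n + δ)_U) / (s_J/(n + δ)_J) ]^2.
s_U/(n + δ)_U = 0.23/0.121 = 1.9008; s_J/(n + δ)_J = 0.16/0.121 = 1.3223.
Ratio = (1.9008/1.3223)^2 = 1.4375^2 ≈ 2.0664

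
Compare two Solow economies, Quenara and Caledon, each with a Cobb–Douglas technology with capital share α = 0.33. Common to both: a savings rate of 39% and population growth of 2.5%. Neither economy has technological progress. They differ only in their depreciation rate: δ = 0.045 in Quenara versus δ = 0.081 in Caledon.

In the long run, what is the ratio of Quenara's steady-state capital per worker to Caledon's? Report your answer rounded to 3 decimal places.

Steady-state k* = [s/(n + δ)]^(1/(1−α)), so the ratio is [ (s_Q/(n + δ)_Q) / (s_C/(n + δ)_C) ]^1.4925.
s_Q/(n + δ)_Q = 0.39/0.070 = 5.5714; s_C/(n + δ)_C = 0.39/0.106 = 3.6792.
Ratio = (5.5714/3.6792)^1.4925 = 1.5143^1.4925 ≈ 1.8577

k*_Q / k*_C ≈ 1.858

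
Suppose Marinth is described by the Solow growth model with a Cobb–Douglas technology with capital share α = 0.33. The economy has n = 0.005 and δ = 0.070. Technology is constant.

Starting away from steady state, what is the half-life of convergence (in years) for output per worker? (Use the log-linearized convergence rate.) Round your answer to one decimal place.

Near the steady state the convergence rate is λ = (1 − α)(n + δ).
λ = (1 − 0.33) × 0.075 = 0.67 × 0.075 = 0.05025
Half-life = ln 2 / λ = 0.6931 / 0.05025 ≈ 13.79 years

half-life ≈ 13.8 years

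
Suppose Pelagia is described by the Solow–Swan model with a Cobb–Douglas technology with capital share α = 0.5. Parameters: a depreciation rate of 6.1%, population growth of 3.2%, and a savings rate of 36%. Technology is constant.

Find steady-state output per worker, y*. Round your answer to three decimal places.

At the steady state, Δk = 0, so s·k^α = (n + δ)·k.
Rearranging, k^(1−α) = s / (n + δ).
k^0.5 = 0.36 / (0.032 + 0.061) = 0.36 / 0.093 = 3.8710
k* = 3.8710^(1/0.5) ≈ 14.9846
y* = (k*)^α = 14.9846^0.5 ≈ 3.8710

y* ≈ 3.871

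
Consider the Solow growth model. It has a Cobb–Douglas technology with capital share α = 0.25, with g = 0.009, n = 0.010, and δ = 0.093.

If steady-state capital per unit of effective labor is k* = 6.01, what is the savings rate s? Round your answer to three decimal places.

At the steady state, Δk = 0, so s·k^α = (n + g + δ)·k.
So s / (n + g + δ) = (k*)^(1−α) = 6.01^0.75 = 3.8384.
Therefore s = 3.8384 × (n + g + δ) = 3.8384 × 0.112 = 0.4299.

s ≈ 0.430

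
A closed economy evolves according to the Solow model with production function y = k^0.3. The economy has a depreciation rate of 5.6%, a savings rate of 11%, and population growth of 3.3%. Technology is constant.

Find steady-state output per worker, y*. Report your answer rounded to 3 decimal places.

y* ≈ 1.095

Steady state requires s·f(k) = (n + δ)·k, i.e. s·k^α = (n + δ)·k.
Rearranging, k^(1−α) = s / (n + δ).
k^0.7 = 0.11 / (0.033 + 0.056) = 0.11 / 0.089 = 1.2360
k* = 1.2360^(1/0.7) ≈ 1.3535
y* = (k*)^α = 1.3535^0.3 ≈ 1.0951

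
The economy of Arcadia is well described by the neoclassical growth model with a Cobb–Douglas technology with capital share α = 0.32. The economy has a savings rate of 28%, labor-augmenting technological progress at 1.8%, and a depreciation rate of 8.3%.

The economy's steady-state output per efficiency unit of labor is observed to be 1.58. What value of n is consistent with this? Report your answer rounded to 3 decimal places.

n ≈ 0.005

Steady state requires s·f(k) = (n + g + δ)·k, i.e. s·k^α = (n + g + δ)·k.
Since y* = [s/(n + g + δ)]^(α/(1−α)), we have s/(n + g + δ) = (y*)^((1−α)/α) = 1.58^2.125 = 2.6433.
Therefore n + g + δ = s / 2.6433 = 0.28 / 2.6433 = 0.1059, so n = 0.1059 − 0.101 = 0.0049.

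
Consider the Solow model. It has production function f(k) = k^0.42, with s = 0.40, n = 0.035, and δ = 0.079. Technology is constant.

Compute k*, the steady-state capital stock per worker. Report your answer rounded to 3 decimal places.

Steady state requires s·f(k) = (n + δ)·k, i.e. s·k^α = (n + δ)·k.
Dividing both sides by k: k^(1−α) = s / (n + δ).
k^0.58 = 0.40 / (0.035 + 0.079) = 0.40 / 0.114 = 3.5088
k* = 3.5088^(1/0.58) ≈ 8.7082

k* ≈ 8.708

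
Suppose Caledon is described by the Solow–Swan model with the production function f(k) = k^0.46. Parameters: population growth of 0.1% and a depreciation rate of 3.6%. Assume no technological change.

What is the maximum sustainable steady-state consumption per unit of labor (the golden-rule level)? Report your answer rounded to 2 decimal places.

At the golden rule, f'(k) = n + δ, so α·k^(α−1) = n + δ and k_gold = (α/(n + δ))^(1/(1−α)).
k_gold = (0.46/0.037)^(1/0.54) = 12.4324^1.8519 ≈ 106.4159
c_gold = f(k_gold) − (n + δ)·k_gold = 8.5590 − 0.037×106.4159 ≈ 4.6216

c_gold ≈ 4.62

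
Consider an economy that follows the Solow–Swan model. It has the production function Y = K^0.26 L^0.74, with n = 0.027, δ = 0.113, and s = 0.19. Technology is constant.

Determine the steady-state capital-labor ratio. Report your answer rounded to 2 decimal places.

Steady state requires s·f(k) = (n + δ)·k, i.e. s·k^α = (n + δ)·k.
Rearranging, k^(1−α) = s / (n + δ).
k^0.74 = 0.19 / (0.027 + 0.113) = 0.19 / 0.140 = 1.3571
k* = 1.3571^(1/0.74) ≈ 1.5108

k* = 1.51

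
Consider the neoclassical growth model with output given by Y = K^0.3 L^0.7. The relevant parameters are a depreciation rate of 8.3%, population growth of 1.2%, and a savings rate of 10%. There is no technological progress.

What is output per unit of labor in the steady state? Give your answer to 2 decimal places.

In steady state, investment equals break-even investment: s·k^α = (n + δ)·k.
Dividing both sides by k: k^(1−α) = s / (n + δ).
k^0.7 = 0.10 / (0.012 + 0.083) = 0.10 / 0.095 = 1.0526
k* = 1.0526^(1/0.7) ≈ 1.0760
y* = (k*)^α = 1.0760^0.3 ≈ 1.0222

y* = 1.02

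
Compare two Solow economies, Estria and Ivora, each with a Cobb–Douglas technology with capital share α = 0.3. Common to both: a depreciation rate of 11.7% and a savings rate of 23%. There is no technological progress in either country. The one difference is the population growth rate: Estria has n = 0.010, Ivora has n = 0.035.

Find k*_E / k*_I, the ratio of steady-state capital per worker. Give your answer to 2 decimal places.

k*_E / k*_I ≈ 1.29

Steady-state k* = [s/(n + δ)]^(1/(1−α)), so the ratio is [ (s_E/(n + δ)_E) / (s_I/(n + δ)_I) ]^1.4286.
s_E/(n + δ)_E = 0.23/0.127 = 1.8110; s_I/(n + δ)_I = 0.23/0.152 = 1.5132.
Ratio = (1.8110/1.5132)^1.4286 = 1.1968^1.4286 ≈ 1.2926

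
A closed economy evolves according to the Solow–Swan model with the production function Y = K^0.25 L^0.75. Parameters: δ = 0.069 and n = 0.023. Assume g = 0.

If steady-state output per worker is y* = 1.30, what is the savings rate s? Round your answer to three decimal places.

s ≈ 0.202

At the steady state, Δk = 0, so s·k^α = (n + δ)·k.
Since y* = [s/(n + δ)]^(α/(1−α)), we have s/(n + δ) = (y*)^((1−α)/α) = 1.30^3 = 2.1970.
Therefore s = 2.1970 × (n + δ) = 2.1970 × 0.092 = 0.2021.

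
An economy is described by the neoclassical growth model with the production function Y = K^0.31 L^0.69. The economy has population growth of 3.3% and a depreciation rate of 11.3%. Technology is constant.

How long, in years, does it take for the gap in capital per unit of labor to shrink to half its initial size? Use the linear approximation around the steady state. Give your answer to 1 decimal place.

half-life ≈ 6.9 years

Near the steady state the convergence rate is λ = (1 − α)(n + δ).
λ = (1 − 0.31) × 0.146 = 0.69 × 0.146 = 0.10074
Half-life = ln 2 / λ = 0.6931 / 0.10074 ≈ 6.88 years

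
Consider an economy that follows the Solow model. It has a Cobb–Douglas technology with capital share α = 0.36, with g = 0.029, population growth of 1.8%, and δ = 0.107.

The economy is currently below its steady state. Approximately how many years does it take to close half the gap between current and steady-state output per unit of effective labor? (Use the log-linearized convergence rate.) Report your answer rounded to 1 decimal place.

half-life ≈ 7.0 years

Near the steady state the convergence rate is λ = (1 − α)(n + g + δ).
λ = (1 − 0.36) × 0.154 = 0.64 × 0.154 = 0.09856
Half-life = ln 2 / λ = 0.6931 / 0.09856 ≈ 7.03 years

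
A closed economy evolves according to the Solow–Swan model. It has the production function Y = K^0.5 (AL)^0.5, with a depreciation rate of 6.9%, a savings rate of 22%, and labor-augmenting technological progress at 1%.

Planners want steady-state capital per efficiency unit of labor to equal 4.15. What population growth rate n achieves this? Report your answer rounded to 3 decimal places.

At the steady state, Δk = 0, so s·k^α = (n + g + δ)·k.
So s / (n + g + δ) = (k*)^(1−α) = 4.15^0.5 = 2.0372.
Therefore n + g + δ = s / 2.0372 = 0.22 / 2.0372 = 0.1080, so n = 0.1080 − 0.079 = 0.0290.

n ≈ 0.029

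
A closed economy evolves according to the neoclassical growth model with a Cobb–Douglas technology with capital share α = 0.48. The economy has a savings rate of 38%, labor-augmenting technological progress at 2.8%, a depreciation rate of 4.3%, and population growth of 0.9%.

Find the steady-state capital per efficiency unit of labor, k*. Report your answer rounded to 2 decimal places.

k* = 20.01

Steady state requires s·f(k) = (n + g + δ)·k, i.e. s·k^α = (n + g + δ)·k.
Rearranging, k^(1−α) = s / (n + g + δ).
k^0.52 = 0.38 / (0.009 + 0.028 + 0.043) = 0.38 / 0.080 = 4.7500
k* = 4.7500^(1/0.52) ≈ 20.0140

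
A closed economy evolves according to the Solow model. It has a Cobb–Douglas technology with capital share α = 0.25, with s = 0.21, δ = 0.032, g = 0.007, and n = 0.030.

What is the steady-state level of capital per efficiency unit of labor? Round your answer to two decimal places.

k* ≈ 4.41

In steady state, investment equals break-even investment: s·k^α = (n + g + δ)·k.
Dividing both sides by k: k^(1−α) = s / (n + g + δ).
k^0.75 = 0.21 / (0.030 + 0.007 + 0.032) = 0.21 / 0.069 = 3.0435
k* = 3.0435^(1/0.75) ≈ 4.4106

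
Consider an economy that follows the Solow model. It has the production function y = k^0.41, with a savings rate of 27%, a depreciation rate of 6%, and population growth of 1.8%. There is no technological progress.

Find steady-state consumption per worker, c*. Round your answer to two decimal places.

In steady state, investment equals break-even investment: s·k^α = (n + δ)·k.
Rearranging, k^(1−α) = s / (n + δ).
k^0.59 = 0.27 / (0.018 + 0.060) = 0.27 / 0.078 = 3.4615
k* = 3.4615^(1/0.59) ≈ 8.2037
y* = (k*)^α = 8.2037^0.41 ≈ 2.3700
c* = (1 − s)·y* = (1 − 0.27) × 2.3700 ≈ 1.7301

c* = 1.73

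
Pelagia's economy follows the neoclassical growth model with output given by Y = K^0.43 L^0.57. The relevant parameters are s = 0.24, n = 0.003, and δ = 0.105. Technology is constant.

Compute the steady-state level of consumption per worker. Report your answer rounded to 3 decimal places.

c* ≈ 1.388

In steady state, investment equals break-even investment: s·k^α = (n + δ)·k.
Dividing both sides by k: k^(1−α) = s / (n + δ).
k^0.57 = 0.24 / (0.003 + 0.105) = 0.24 / 0.108 = 2.2222
k* = 2.2222^(1/0.57) ≈ 4.0587
y* = (k*)^α = 4.0587^0.43 ≈ 1.8264
c* = (1 − s)·y* = (1 − 0.24) × 1.8264 ≈ 1.3881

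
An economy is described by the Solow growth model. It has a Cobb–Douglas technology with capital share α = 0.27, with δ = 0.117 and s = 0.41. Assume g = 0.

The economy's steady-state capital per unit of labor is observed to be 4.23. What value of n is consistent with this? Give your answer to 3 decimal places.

At the steady state, Δk = 0, so s·k^α = (n + δ)·k.
So s / (n + δ) = (k*)^(1−α) = 4.23^0.73 = 2.8657.
Therefore n + δ = s / 2.8657 = 0.41 / 2.8657 = 0.1431, so n = 0.1431 − 0.117 = 0.0261.

n ≈ 0.026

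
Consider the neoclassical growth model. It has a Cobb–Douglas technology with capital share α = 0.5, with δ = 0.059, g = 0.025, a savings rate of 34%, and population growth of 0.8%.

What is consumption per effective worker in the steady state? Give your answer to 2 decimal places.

At the steady state, Δk = 0, so s·k^α = (n + g + δ)·k.
Dividing both sides by k: k^(1−α) = s / (n + g + δ).
k^0.5 = 0.34 / (0.008 + 0.025 + 0.059) = 0.34 / 0.092 = 3.6957
k* = 3.6957^(1/0.5) ≈ 13.6582
y* = (k*)^α = 13.6582^0.5 ≈ 3.6957
c* = (1 − s)·y* = (1 − 0.34) × 3.6957 ≈ 2.4392

c* = 2.44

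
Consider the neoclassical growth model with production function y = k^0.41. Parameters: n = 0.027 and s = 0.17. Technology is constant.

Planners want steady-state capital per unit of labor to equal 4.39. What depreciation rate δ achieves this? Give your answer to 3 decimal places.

Steady state requires s·f(k) = (n + δ)·k, i.e. s·k^α = (n + δ)·k.
So s / (n + δ) = (k*)^(1−α) = 4.39^0.59 = 2.3936.
Therefore n + δ = s / 2.3936 = 0.17 / 2.3936 = 0.0710, so δ = 0.0710 − 0.027 = 0.0440.

δ ≈ 0.044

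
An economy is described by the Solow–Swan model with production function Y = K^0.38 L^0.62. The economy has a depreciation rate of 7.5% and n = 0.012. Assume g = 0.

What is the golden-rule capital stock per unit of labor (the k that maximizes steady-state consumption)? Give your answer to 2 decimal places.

k_gold ≈ 10.78

The golden rule sets f'(k) = n + δ, i.e. α·k^(α−1) = n + δ.
So k^(1−α) = α / (n + δ) = 0.38 / 0.087 = 4.3678.
k_gold = 4.3678^(1/0.62) ≈ 10.7816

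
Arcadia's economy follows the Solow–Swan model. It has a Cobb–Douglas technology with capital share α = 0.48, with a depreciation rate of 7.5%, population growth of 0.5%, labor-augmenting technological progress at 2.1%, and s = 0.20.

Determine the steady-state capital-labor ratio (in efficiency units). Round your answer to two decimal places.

k* = 3.72

Steady state requires s·f(k) = (n + g + δ)·k, i.e. s·k^α = (n + g + δ)·k.
Rearranging, k^(1−α) = s / (n + g + δ).
k^0.52 = 0.20 / (0.005 + 0.021 + 0.075) = 0.20 / 0.101 = 1.9802
k* = 1.9802^(1/0.52) ≈ 3.7204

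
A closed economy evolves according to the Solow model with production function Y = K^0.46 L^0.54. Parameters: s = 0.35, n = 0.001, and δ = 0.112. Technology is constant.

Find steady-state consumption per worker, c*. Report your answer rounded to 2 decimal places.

c* = 1.70

In steady state, investment equals break-even investment: s·k^α = (n + δ)·k.
Dividing both sides by k: k^(1−α) = s / (n + δ).
k^0.54 = 0.35 / (0.001 + 0.112) = 0.35 / 0.113 = 3.0973
k* = 3.0973^(1/0.54) ≈ 8.1139
y* = (k*)^α = 8.1139^0.46 ≈ 2.6197
c* = (1 − s)·y* = (1 − 0.35) × 2.6197 ≈ 1.7028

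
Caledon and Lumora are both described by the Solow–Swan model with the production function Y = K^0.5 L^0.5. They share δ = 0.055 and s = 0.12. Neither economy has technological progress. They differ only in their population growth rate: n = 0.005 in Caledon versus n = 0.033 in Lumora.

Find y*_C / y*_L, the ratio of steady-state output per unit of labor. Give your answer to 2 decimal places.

Steady-state y* = [s/(n + δ)]^(α/(1−α)), so the ratio is [ (s_C/(n + δ)_C) / (s_L/(n + δ)_L) ]^1.
s_C/(n + δ)_C = 0.12/0.060 = 2.0000; s_L/(n + δ)_L = 0.12/0.088 = 1.3636.
Ratio = (2.0000/1.3636)^1 = 1.4667^1 ≈ 1.4667

y*_C / y*_L ≈ 1.47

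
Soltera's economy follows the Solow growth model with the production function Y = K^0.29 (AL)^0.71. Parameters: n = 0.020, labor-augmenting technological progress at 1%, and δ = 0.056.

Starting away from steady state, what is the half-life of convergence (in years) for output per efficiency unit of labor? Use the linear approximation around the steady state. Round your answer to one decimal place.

t_½ ≈ 11.4 years

Near the steady state the convergence rate is λ = (1 − α)(n + g + δ).
λ = (1 − 0.29) × 0.086 = 0.71 × 0.086 = 0.06106
Half-life = ln 2 / λ = 0.6931 / 0.06106 ≈ 11.35 years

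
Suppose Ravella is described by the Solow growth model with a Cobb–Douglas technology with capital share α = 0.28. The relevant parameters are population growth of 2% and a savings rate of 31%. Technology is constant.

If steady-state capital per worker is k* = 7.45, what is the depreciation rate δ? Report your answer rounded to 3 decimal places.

δ ≈ 0.053

At the steady state, Δk = 0, so s·k^α = (n + δ)·k.
So s / (n + δ) = (k*)^(1−α) = 7.45^0.72 = 4.2457.
Therefore n + δ = s / 4.2457 = 0.31 / 4.2457 = 0.0730, so δ = 0.0730 − 0.020 = 0.0530.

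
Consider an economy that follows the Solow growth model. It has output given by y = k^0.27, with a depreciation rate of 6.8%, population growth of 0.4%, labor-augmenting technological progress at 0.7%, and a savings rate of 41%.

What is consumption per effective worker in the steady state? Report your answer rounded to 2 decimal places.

In steady state, investment equals break-even investment: s·k^α = (n + g + δ)·k.
Rearranging, k^(1−α) = s / (n + g + δ).
k^0.73 = 0.41 / (0.004 + 0.007 + 0.068) = 0.41 / 0.079 = 5.1899
k* = 5.1899^(1/0.73) ≈ 9.5427
y* = (k*)^α = 9.5427^0.27 ≈ 1.8387
c* = (1 − s)·y* = (1 − 0.41) × 1.8387 ≈ 1.0848

c* = 1.08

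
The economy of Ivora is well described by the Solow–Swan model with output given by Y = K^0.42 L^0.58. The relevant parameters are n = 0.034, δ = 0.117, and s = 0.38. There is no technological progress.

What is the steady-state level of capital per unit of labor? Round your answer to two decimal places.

In steady state, investment equals break-even investment: s·k^α = (n + δ)·k.
Dividing both sides by k: k^(1−α) = s / (n + δ).
k^0.58 = 0.38 / (0.034 + 0.117) = 0.38 / 0.151 = 2.5166
k* = 2.5166^(1/0.58) ≈ 4.9097

k* ≈ 4.91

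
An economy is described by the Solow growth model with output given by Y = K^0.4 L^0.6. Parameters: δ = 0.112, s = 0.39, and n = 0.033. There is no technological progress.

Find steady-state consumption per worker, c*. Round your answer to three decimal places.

c* ≈ 1.180

In steady state, investment equals break-even investment: s·k^α = (n + δ)·k.
Dividing both sides by k: k^(1−α) = s / (n + δ).
k^0.6 = 0.39 / (0.033 + 0.112) = 0.39 / 0.145 = 2.6897
k* = 2.6897^(1/0.6) ≈ 5.2020
y* = (k*)^α = 5.2020^0.4 ≈ 1.9341
c* = (1 − s)·y* = (1 − 0.39) × 1.9341 ≈ 1.1798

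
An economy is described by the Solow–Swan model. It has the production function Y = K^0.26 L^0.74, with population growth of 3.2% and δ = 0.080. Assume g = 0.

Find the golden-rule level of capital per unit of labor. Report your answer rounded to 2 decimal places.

k_gold ≈ 3.12

The golden rule sets f'(k) = n + δ, i.e. α·k^(α−1) = n + δ.
So k^(1−α) = α / (n + δ) = 0.26 / 0.112 = 2.3214.
k_gold = 2.3214^(1/0.74) ≈ 3.1207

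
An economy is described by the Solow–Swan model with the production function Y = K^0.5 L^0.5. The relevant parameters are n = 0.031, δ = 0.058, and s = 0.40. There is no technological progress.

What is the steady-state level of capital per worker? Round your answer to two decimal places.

Steady state requires s·f(k) = (n + δ)·k, i.e. s·k^α = (n + δ)·k.
Rearranging, k^(1−α) = s / (n + δ).
k^0.5 = 0.40 / (0.031 + 0.058) = 0.40 / 0.089 = 4.4944
k* = 4.4944^(1/0.5) ≈ 20.1996

k* ≈ 20.20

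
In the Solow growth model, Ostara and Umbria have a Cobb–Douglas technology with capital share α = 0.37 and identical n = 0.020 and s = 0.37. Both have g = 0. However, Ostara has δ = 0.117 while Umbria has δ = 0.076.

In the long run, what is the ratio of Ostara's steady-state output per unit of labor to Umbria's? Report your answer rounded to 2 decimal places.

Steady-state y* = [s/(n + δ)]^(α/(1−α)), so the ratio is [ (s_O/(n + δ)_O) / (s_U/(n + δ)_U) ]^0.5873.
s_O/(n + δ)_O = 0.37/0.137 = 2.7007; s_U/(n + δ)_U = 0.37/0.096 = 3.8542.
Ratio = (2.7007/3.8542)^0.5873 = 0.7007^0.5873 ≈ 0.8115

ratio ≈ 0.81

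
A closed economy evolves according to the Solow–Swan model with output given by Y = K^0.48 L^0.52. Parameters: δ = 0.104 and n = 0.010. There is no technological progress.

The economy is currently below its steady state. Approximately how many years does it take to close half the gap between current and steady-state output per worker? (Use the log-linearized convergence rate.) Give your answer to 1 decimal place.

Near the steady state the convergence rate is λ = (1 − α)(n + δ).
λ = (1 − 0.48) × 0.114 = 0.52 × 0.114 = 0.05928
Half-life = ln 2 / λ = 0.6931 / 0.05928 ≈ 11.69 years

about 11.7 years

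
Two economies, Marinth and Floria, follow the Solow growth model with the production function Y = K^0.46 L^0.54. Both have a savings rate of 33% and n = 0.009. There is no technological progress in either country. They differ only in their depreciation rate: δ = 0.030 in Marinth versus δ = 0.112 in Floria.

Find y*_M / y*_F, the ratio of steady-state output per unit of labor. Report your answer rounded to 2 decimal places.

y*_M / y*_F ≈ 2.62

Steady-state y* = [s/(n + δ)]^(α/(1−α)), so the ratio is [ (s_M/(n + δ)_M) / (s_F/(n + δ)_F) ]^0.8519.
s_M/(n + δ)_M = 0.33/0.039 = 8.4615; s_F/(n + δ)_F = 0.33/0.121 = 2.7273.
Ratio = (8.4615/2.7273)^0.8519 = 3.1025^0.8519 ≈ 2.6235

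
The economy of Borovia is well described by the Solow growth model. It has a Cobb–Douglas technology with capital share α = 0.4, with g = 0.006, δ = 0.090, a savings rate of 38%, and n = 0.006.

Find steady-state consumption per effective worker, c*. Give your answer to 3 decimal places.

Steady state requires s·f(k) = (n + g + δ)·k, i.e. s·k^α = (n + g + δ)·k.
Dividing both sides by k: k^(1−α) = s / (n + g + δ).
k^0.6 = 0.38 / (0.006 + 0.006 + 0.090) = 0.38 / 0.102 = 3.7255
k* = 3.7255^(1/0.6) ≈ 8.9531
y* = (k*)^α = 8.9531^0.4 ≈ 2.4032
c* = (1 − s)·y* = (1 − 0.38) × 2.4032 ≈ 1.4900

c* ≈ 1.490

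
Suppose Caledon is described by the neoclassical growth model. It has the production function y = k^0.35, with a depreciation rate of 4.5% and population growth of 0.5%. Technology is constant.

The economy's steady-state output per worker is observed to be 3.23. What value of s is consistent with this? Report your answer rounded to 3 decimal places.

At the steady state, Δk = 0, so s·k^α = (n + δ)·k.
Since y* = [s/(n + δ)]^(α/(1−α)), we have s/(n + δ) = (y*)^((1−α)/α) = 3.23^1.8571 = 8.8235.
Therefore s = 8.8235 × (n + δ) = 8.8235 × 0.050 = 0.4412.

s ≈ 0.441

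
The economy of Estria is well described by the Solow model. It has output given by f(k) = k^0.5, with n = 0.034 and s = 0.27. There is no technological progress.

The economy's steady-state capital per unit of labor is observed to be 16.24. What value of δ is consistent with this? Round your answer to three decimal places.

δ ≈ 0.033

In steady state, investment equals break-even investment: s·k^α = (n + δ)·k.
So s / (n + δ) = (k*)^(1−α) = 16.24^0.5 = 4.0299.
Therefore n + δ = s / 4.0299 = 0.27 / 4.0299 = 0.0670, so δ = 0.0670 − 0.034 = 0.0330.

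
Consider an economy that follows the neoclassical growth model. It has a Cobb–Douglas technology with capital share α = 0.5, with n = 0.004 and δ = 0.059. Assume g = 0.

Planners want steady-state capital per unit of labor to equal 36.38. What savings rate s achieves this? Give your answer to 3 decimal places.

In steady state, investment equals break-even investment: s·k^α = (n + δ)·k.
So s / (n + δ) = (k*)^(1−α) = 36.38^0.5 = 6.0316.
Therefore s = 6.0316 × (n + δ) = 6.0316 × 0.063 = 0.3800.

s ≈ 0.380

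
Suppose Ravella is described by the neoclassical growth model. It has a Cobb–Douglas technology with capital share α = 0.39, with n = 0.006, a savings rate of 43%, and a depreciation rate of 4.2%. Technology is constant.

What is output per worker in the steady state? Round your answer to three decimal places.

At the steady state, Δk = 0, so s·k^α = (n + δ)·k.
Dividing both sides by k: k^(1−α) = s / (n + δ).
k^0.61 = 0.43 / (0.006 + 0.042) = 0.43 / 0.048 = 8.9583
k* = 8.9583^(1/0.61) ≈ 36.3936
y* = (k*)^α = 36.3936^0.39 ≈ 4.0626

y* = 4.063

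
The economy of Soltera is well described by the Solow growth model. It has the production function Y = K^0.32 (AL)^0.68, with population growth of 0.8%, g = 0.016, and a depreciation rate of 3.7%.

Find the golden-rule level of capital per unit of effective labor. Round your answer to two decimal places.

k_gold ≈ 11.44

The golden rule sets f'(k) = n + g + δ, i.e. α·k^(α−1) = n + g + δ.
So k^(1−α) = α / (n + g + δ) = 0.32 / 0.061 = 5.2459.
k_gold = 5.2459^(1/0.68) ≈ 11.4435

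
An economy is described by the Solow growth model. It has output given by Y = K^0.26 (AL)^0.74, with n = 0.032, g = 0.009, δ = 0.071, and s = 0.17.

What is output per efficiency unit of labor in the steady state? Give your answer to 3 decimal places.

In steady state, investment equals break-even investment: s·k^α = (n + g + δ)·k.
Rearranging, k^(1−α) = s / (n + g + δ).
k^0.74 = 0.17 / (0.032 + 0.009 + 0.071) = 0.17 / 0.112 = 1.5179
k* = 1.5179^(1/0.74) ≈ 1.7576
y* = (k*)^α = 1.7576^0.26 ≈ 1.1579

y* = 1.158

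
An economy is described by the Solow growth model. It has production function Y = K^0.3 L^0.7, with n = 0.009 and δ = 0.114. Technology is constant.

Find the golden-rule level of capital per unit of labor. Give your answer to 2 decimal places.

The golden rule sets f'(k) = n + δ, i.e. α·k^(α−1) = n + δ.
So k^(1−α) = α / (n + δ) = 0.3 / 0.123 = 2.4390.
k_gold = 2.4390^(1/0.7) ≈ 3.5740

k_gold ≈ 3.57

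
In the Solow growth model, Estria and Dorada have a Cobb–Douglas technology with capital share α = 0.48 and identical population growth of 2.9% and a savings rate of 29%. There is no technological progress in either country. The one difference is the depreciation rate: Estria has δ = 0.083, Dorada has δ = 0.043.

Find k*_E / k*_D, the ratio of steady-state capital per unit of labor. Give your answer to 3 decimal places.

Steady-state k* = [s/(n + δ)]^(1/(1−α)), so the ratio is [ (s_E/(n + δ)_E) / (s_D/(n + δ)_D) ]^1.9231.
s_E/(n + δ)_E = 0.29/0.112 = 2.5893; s_D/(n + δ)_D = 0.29/0.072 = 4.0278.
Ratio = (2.5893/4.0278)^1.9231 = 0.6429^1.9231 ≈ 0.4276

ratio ≈ 0.428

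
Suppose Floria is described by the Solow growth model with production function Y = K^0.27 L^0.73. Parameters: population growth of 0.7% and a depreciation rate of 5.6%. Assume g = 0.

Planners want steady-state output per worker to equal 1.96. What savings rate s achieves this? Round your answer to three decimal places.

s ≈ 0.389

In steady state, investment equals break-even investment: s·k^α = (n + δ)·k.
Since y* = [s/(n + δ)]^(α/(1−α)), we have s/(n + δ) = (y*)^((1−α)/α) = 1.96^2.7037 = 6.1684.
Therefore s = 6.1684 × (n + δ) = 6.1684 × 0.063 = 0.3886.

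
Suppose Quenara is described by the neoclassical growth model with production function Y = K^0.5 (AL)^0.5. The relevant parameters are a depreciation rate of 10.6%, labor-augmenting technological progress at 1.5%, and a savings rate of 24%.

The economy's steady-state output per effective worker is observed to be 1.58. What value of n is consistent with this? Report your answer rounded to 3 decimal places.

n ≈ 0.031

At the steady state, Δk = 0, so s·k^α = (n + g + δ)·k.
Since y* = [s/(n + g + δ)]^(α/(1−α)), we have s/(n + g + δ) = (y*)^((1−α)/α) = 1.58^1 = 1.5800.
Therefore n + g + δ = s / 1.5800 = 0.24 / 1.5800 = 0.1519, so n = 0.1519 − 0.121 = 0.0309.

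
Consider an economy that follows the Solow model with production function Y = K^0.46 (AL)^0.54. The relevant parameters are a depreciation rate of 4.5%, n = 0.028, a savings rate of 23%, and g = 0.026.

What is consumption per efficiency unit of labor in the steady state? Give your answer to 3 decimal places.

c* = 1.579

In steady state, investment equals break-even investment: s·k^α = (n + g + δ)·k.
Dividing both sides by k: k^(1−α) = s / (n + g + δ).
k^0.54 = 0.23 / (0.028 + 0.026 + 0.045) = 0.23 / 0.099 = 2.3232
k* = 2.3232^(1/0.54) ≈ 4.7636
y* = (k*)^α = 4.7636^0.46 ≈ 2.0505
c* = (1 − s)·y* = (1 − 0.23) × 2.0505 ≈ 1.5789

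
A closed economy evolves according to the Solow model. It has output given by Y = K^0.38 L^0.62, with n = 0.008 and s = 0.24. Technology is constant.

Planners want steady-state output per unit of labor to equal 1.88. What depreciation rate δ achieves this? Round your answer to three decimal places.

δ ≈ 0.078

In steady state, investment equals break-even investment: s·k^α = (n + δ)·k.
Since y* = [s/(n + δ)]^(α/(1−α)), we have s/(n + δ) = (y*)^((1−α)/α) = 1.88^1.6316 = 2.8010.
Therefore n + δ = s / 2.8010 = 0.24 / 2.8010 = 0.0857, so δ = 0.0857 − 0.008 = 0.0777.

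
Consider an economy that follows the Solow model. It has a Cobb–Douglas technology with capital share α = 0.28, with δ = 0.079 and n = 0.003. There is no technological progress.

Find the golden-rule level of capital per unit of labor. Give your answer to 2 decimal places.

The golden rule sets f'(k) = n + δ, i.e. α·k^(α−1) = n + δ.
So k^(1−α) = α / (n + δ) = 0.28 / 0.082 = 3.4146.
k_gold = 3.4146^(1/0.72) ≈ 5.5049

k_gold ≈ 5.50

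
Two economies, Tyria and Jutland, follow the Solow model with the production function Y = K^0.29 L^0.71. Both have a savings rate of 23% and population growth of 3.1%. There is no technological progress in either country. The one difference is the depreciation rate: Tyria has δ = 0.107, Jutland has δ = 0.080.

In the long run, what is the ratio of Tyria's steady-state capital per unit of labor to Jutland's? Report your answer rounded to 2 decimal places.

ratio ≈ 0.74

Steady-state k* = [s/(n + δ)]^(1/(1−α)), so the ratio is [ (s_T/(n + δ)_T) / (s_J/(n + δ)_J) ]^1.4085.
s_T/(n + δ)_T = 0.23/0.138 = 1.6667; s_J/(n + δ)_J = 0.23/0.111 = 2.0721.
Ratio = (1.6667/2.0721)^1.4085 = 0.8044^1.4085 ≈ 0.7360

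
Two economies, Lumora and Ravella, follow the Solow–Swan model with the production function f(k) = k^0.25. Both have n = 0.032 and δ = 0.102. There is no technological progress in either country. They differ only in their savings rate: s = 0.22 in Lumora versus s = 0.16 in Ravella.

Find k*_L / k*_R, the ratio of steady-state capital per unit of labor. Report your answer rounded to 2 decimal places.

Steady-state k* = [s/(n + δ)]^(1/(1−α)), so the ratio is [ (s_L/(n + δ)_L) / (s_R/(n + δ)_R) ]^1.3333.
s_L/(n + δ)_L = 0.22/0.134 = 1.6418; s_R/(n + δ)_R = 0.16/0.134 = 1.1940.
Ratio = (1.6418/1.1940)^1.3333 = 1.3750^1.3333 ≈ 1.5290

k*_L / k*_R ≈ 1.53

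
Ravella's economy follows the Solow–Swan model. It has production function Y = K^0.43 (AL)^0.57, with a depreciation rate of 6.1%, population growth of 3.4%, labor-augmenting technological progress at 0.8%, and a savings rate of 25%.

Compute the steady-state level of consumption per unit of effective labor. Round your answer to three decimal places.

c* = 1.464

In steady state, investment equals break-even investment: s·k^α = (n + g + δ)·k.
Dividing both sides by k: k^(1−α) = s / (n + g + δ).
k^0.57 = 0.25 / (0.034 + 0.008 + 0.061) = 0.25 / 0.103 = 2.4272
k* = 2.4272^(1/0.57) ≈ 4.7383
y* = (k*)^α = 4.7383^0.43 ≈ 1.9522
c* = (1 − s)·y* = (1 − 0.25) × 1.9522 ≈ 1.4642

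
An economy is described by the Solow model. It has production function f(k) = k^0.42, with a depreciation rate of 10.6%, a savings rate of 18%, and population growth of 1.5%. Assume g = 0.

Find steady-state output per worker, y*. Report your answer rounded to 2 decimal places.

y* = 1.33

In steady state, investment equals break-even investment: s·k^α = (n + δ)·k.
Rearranging, k^(1−α) = s / (n + δ).
k^0.58 = 0.18 / (0.015 + 0.106) = 0.18 / 0.121 = 1.4876
k* = 1.4876^(1/0.58) ≈ 1.9833
y* = (k*)^α = 1.9833^0.42 ≈ 1.3332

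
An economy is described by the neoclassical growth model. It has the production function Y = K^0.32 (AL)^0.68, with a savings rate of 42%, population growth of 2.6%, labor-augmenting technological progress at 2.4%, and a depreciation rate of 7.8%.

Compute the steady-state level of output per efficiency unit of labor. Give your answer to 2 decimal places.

At the steady state, Δk = 0, so s·k^α = (n + g + δ)·k.
Dividing both sides by k: k^(1−α) = s / (n + g + δ).
k^0.68 = 0.42 / (0.026 + 0.024 + 0.078) = 0.42 / 0.128 = 3.2813
k* = 3.2813^(1/0.68) ≈ 5.7397
y* = (k*)^α = 5.7397^0.32 ≈ 1.7492

y* = 1.75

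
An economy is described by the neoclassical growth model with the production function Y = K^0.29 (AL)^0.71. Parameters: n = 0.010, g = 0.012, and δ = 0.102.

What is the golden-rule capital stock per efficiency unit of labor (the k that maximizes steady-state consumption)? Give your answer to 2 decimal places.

k_gold ≈ 3.31

The golden rule sets f'(k) = n + g + δ, i.e. α·k^(α−1) = n + g + δ.
So k^(1−α) = α / (n + g + δ) = 0.29 / 0.124 = 2.3387.
k_gold = 2.3387^(1/0.71) ≈ 3.3089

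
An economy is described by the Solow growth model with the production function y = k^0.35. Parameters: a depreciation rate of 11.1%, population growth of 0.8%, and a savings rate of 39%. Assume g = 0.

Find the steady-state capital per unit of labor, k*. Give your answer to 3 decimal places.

k* = 6.210

At the steady state, Δk = 0, so s·k^α = (n + δ)·k.
Dividing both sides by k: k^(1−α) = s / (n + δ).
k^0.65 = 0.39 / (0.008 + 0.111) = 0.39 / 0.119 = 3.2773
k* = 3.2773^(1/0.65) ≈ 6.2101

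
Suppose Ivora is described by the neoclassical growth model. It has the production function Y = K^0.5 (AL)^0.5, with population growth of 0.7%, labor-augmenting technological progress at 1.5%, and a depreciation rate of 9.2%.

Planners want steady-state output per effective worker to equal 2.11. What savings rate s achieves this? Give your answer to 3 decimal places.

At the steady state, Δk = 0, so s·k^α = (n + g + δ)·k.
Since y* = [s/(n + g + δ)]^(α/(1−α)), we have s/(n + g + δ) = (y*)^((1−α)/α) = 2.11^1 = 2.1100.
Therefore s = 2.1100 × (n + g + δ) = 2.1100 × 0.114 = 0.2405.

s ≈ 0.241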